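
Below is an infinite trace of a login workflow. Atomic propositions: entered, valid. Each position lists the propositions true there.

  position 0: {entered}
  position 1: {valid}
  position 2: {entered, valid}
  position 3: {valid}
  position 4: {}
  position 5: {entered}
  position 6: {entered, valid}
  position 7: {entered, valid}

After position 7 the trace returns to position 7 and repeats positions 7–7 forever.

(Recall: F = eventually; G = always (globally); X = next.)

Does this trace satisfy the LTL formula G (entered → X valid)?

entered → X valid holds at every position 0..7, and those are all positions ever visited, so G (entered → X valid) holds.
Positions where entered holds: 0, 2, 5, 6, 7.
Check X valid at each: 0→ok, 2→ok, 5→ok, 6→ok, 7→ok.

Holds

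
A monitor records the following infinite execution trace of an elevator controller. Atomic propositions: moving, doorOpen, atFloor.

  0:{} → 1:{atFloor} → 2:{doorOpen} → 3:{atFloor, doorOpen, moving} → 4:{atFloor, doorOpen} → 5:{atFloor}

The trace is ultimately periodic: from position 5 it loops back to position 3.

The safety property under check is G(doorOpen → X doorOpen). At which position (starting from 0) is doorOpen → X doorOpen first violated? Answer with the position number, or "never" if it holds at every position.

4

Check doorOpen → X doorOpen at each position in order: 0 ✓, 1 ✓, 2 ✓, 3 ✓.
At position 4 the labels are {atFloor, doorOpen} and the next position 5 has {atFloor}, so doorOpen → X doorOpen is false there. This is the first violation.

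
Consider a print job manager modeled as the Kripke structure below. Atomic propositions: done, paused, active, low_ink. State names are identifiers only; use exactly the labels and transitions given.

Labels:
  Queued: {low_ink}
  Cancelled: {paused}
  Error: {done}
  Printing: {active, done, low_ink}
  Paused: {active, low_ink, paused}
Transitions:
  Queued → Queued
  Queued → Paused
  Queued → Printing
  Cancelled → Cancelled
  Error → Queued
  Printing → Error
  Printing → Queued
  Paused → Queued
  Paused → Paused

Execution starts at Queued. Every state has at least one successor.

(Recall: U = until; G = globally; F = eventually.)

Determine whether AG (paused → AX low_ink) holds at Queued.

Yes

States satisfying paused → AX low_ink: {Queued, Error, Printing, Paused}.
States satisfying AG (paused → AX low_ink): {Queued, Error, Printing, Paused}.
Every state reachable from Queued satisfies paused → AX low_ink.
Queued ∈ Sat(AG (paused → AX low_ink)).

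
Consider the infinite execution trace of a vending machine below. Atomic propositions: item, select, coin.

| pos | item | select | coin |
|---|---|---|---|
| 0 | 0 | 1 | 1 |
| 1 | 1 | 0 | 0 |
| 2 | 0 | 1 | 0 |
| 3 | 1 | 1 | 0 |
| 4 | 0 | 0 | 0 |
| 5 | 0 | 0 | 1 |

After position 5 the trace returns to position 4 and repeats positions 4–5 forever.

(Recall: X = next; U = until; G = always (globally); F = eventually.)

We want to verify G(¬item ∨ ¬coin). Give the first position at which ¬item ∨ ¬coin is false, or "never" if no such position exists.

¬item ∨ ¬coin holds at every position 0..5, and those are all the positions the trace ever visits, so the invariant G(¬item ∨ ¬coin) is never violated.

never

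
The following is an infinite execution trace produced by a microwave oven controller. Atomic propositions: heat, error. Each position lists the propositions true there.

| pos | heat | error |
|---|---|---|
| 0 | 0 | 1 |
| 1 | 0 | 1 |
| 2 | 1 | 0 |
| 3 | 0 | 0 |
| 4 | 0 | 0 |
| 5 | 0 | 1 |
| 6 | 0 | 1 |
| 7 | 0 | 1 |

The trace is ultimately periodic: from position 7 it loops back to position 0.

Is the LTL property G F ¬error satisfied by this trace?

Yes

F ¬error holds at every position 0..7, and those are all positions ever visited, so G F ¬error holds.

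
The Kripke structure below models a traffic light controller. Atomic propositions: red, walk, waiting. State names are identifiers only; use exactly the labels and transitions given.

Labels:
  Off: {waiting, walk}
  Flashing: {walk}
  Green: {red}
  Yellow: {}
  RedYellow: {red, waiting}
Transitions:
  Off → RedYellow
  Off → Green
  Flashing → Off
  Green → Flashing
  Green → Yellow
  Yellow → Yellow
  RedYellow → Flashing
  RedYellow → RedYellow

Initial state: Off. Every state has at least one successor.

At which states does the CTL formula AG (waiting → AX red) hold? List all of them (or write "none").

States satisfying waiting → AX red: {Off, Flashing, Green, Yellow}.
States satisfying AG (waiting → AX red): {Yellow}.

{Yellow}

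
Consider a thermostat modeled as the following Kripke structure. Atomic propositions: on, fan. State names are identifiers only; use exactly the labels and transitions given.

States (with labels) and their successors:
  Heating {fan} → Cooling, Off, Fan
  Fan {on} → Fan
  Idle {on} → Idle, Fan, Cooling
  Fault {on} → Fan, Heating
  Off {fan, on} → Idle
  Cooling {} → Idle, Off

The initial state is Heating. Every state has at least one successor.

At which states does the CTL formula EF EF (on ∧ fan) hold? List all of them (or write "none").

States satisfying EF (on ∧ fan): {Heating, Idle, Fault, Off, Cooling}.
States satisfying EF EF (on ∧ fan): {Heating, Idle, Fault, Off, Cooling}.

{Heating, Idle, Fault, Off, Cooling}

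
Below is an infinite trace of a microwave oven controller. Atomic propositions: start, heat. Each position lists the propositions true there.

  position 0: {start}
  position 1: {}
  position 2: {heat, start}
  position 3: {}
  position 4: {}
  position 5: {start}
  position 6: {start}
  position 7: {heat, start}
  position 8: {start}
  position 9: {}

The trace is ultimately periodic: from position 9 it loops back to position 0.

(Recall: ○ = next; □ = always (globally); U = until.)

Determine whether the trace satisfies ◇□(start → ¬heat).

□(start → ¬heat) is false at every position 0..9, so it never becomes true and ◇□(start → ¬heat) fails.

Does not hold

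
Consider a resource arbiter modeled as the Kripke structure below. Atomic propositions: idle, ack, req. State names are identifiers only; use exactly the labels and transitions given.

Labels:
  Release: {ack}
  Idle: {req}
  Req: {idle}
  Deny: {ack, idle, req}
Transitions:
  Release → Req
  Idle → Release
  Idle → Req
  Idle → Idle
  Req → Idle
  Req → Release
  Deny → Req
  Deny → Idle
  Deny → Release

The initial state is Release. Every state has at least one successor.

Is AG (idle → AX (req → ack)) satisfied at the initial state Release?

States satisfying idle → AX (req → ack): {Release, Idle}.
States satisfying AG (idle → AX (req → ack)): ∅.
Req is reachable from Release and violates idle → AX (req → ack), so AG fails at Release.
Release ∉ Sat(AG (idle → AX (req → ack))).

Violated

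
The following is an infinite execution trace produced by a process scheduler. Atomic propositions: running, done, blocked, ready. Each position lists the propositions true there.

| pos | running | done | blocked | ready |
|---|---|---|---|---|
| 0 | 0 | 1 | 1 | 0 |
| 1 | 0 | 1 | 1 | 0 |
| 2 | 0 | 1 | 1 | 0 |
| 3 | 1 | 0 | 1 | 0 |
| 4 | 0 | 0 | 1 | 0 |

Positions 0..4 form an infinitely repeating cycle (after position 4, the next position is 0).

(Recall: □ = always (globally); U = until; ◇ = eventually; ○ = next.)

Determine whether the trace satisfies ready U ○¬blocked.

Walking from position 0: at position 0, ○¬blocked has not yet held and ready fails, so ready U ○¬blocked is false.

Does not hold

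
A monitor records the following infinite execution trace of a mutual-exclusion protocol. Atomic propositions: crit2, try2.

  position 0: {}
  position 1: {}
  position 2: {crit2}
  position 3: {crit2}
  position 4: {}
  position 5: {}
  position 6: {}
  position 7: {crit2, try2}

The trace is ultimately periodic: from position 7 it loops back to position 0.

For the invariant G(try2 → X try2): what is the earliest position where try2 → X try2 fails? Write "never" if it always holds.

7

Check try2 → X try2 at each position in order: 0 ✓, 1 ✓, 2 ✓, 3 ✓, 4 ✓, 5 ✓, 6 ✓.
At position 7 the labels are {crit2, try2} and the next position 0 has {}, so try2 → X try2 is false there. This is the first violation.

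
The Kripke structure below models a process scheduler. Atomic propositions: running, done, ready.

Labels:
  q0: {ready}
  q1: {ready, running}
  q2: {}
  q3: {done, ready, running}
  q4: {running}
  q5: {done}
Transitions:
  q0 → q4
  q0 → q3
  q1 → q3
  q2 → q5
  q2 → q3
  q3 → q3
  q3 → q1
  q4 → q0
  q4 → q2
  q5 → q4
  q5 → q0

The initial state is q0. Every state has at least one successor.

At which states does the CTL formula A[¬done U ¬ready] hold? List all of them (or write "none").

{q2, q4, q5}

States satisfying ¬done: {q0, q1, q2, q4}.
States satisfying ¬ready: {q2, q4, q5}.
States satisfying A[¬done U ¬ready]: {q2, q4, q5}.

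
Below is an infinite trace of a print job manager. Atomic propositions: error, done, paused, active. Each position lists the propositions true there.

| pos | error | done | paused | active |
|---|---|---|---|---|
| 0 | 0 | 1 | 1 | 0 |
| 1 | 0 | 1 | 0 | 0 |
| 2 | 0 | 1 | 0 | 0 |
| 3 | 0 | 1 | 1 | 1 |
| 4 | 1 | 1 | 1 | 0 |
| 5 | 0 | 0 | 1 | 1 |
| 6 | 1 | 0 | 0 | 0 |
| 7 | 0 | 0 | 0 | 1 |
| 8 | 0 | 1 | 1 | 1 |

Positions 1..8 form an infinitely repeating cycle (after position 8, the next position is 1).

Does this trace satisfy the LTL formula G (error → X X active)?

No

error → X X active must hold at every position from 0 onward. It fails at position 4, so G (error → X X active) is false.
Positions where error holds: 4, 6.
Check X X active at each: 4→fails, 6→ok.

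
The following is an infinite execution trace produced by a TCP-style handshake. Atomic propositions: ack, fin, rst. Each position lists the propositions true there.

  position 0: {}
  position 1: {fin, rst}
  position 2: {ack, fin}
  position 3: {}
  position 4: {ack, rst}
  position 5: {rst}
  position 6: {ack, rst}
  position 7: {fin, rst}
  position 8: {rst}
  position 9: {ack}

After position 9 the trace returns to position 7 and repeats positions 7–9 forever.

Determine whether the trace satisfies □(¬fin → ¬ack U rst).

Violated

¬fin → ¬ack U rst must hold at every position from 0 onward. It fails at position 9, so □(¬fin → ¬ack U rst) is false.
Positions where ¬fin holds: 0, 3, 4, 5, 6, 8, 9.
Check ¬ack U rst at each: 0→ok, 3→ok, 4→ok, 5→ok, 6→ok, 8→ok, 9→fails.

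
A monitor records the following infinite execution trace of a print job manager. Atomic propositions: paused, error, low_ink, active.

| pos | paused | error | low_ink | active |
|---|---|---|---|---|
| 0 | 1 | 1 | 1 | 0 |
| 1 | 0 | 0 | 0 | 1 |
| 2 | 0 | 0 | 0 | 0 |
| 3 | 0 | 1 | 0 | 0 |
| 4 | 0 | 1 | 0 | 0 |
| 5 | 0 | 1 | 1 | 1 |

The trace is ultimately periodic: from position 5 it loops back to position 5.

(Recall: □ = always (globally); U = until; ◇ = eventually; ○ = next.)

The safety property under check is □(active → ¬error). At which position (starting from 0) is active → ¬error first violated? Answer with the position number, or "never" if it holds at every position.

Check active → ¬error at each position in order: 0 ✓, 1 ✓, 2 ✓, 3 ✓, 4 ✓.
At position 5 the labels are {active, error, low_ink}, so active → ¬error is false there. This is the first violation.

5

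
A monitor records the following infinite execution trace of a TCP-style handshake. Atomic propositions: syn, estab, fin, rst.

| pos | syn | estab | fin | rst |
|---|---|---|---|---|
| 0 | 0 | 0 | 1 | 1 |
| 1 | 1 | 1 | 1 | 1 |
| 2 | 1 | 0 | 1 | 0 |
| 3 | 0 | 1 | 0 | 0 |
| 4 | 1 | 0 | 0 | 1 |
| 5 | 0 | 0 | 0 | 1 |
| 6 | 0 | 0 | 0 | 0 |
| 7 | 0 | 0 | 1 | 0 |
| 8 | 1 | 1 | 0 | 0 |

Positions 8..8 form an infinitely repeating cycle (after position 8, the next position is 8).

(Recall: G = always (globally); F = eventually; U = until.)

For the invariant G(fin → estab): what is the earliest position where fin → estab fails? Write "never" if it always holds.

0

At position 0 the labels are {fin, rst}, so fin → estab is false there. This is the first violation.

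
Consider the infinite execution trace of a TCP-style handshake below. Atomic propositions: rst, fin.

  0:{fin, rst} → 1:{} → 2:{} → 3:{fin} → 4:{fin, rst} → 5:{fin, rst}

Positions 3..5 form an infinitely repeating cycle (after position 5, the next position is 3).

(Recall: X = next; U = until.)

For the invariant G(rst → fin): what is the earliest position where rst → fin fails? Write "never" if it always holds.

never

rst → fin holds at every position 0..5, and those are all the positions the trace ever visits, so the invariant G(rst → fin) is never violated.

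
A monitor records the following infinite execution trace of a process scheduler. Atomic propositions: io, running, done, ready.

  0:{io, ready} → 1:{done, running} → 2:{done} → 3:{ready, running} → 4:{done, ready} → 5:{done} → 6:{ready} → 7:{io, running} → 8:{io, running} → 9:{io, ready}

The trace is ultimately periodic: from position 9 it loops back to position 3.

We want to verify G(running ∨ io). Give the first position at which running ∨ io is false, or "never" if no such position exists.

Check running ∨ io at each position in order: 0 ✓, 1 ✓.
At position 2 the labels are {done}, so running ∨ io is false there. This is the first violation.

2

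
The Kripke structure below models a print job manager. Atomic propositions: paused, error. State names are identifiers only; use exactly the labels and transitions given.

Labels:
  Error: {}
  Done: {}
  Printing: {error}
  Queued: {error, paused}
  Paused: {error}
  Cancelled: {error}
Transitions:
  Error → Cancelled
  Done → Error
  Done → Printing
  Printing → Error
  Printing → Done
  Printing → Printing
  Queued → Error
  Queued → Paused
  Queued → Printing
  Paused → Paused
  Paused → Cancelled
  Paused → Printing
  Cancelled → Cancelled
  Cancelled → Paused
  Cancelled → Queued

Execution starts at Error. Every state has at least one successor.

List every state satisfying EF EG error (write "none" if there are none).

States satisfying EG error: {Printing, Queued, Paused, Cancelled}.
States satisfying EF EG error: {Error, Done, Printing, Queued, Paused, Cancelled}.

{Error, Done, Printing, Queued, Paused, Cancelled}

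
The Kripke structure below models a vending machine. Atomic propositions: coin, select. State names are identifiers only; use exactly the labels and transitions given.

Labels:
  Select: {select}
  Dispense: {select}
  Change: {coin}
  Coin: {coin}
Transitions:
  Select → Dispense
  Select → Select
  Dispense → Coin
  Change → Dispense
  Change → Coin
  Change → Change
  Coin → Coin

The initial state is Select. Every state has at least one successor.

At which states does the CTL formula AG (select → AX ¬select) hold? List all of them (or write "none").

States satisfying select → AX ¬select: {Dispense, Change, Coin}.
States satisfying AG (select → AX ¬select): {Dispense, Change, Coin}.

{Dispense, Change, Coin}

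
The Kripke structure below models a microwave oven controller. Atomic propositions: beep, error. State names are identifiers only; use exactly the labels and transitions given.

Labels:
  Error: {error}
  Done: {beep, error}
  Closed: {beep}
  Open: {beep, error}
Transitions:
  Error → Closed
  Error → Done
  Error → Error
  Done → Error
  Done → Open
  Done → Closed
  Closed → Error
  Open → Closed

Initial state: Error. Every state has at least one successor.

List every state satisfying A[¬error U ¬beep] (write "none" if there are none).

{Error, Closed}

States satisfying ¬error: {Closed}.
States satisfying ¬beep: {Error}.
States satisfying A[¬error U ¬beep]: {Error, Closed}.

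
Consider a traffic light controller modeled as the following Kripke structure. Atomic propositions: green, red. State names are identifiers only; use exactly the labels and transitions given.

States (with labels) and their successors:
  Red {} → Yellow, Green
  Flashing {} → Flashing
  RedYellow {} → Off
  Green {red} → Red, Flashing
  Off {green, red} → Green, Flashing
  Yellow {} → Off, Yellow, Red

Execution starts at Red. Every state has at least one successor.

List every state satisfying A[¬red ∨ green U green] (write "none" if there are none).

{RedYellow, Off}

States satisfying ¬red ∨ green: {Red, Flashing, RedYellow, Off, Yellow}.
States satisfying green: {Off}.
States satisfying A[¬red ∨ green U green]: {RedYellow, Off}.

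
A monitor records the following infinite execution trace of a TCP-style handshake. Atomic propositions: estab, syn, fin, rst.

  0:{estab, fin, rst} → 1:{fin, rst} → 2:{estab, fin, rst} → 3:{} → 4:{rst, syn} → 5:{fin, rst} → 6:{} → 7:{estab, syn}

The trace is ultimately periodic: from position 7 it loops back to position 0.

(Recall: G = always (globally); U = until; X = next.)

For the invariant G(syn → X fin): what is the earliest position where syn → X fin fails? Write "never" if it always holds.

never

syn → X fin holds at every position 0..7, and those are all the positions the trace ever visits, so the invariant G(syn → X fin) is never violated.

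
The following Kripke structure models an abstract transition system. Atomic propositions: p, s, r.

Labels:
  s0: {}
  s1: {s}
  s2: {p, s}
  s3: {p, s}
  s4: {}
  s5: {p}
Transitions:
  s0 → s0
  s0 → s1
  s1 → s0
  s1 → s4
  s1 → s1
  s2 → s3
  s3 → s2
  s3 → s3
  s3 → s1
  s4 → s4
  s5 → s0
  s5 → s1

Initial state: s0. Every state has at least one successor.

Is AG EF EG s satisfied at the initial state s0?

States satisfying EF EG s: {s0, s1, s2, s3, s5}.
States satisfying AG EF EG s: ∅.
s4 is reachable from s0 and violates EF EG s, so AG fails at s0.
s0 ∉ Sat(AG EF EG s).

Does not hold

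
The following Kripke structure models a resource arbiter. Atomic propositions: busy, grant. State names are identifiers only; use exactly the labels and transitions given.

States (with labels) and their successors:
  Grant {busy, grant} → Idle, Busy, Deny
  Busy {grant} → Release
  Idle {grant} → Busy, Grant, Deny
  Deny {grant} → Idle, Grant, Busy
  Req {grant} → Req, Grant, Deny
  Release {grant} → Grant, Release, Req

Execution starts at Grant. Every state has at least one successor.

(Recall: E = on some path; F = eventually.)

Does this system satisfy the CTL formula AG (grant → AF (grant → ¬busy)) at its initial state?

States satisfying grant → AF (grant → ¬busy): {Grant, Busy, Idle, Deny, Req, Release}.
States satisfying AG (grant → AF (grant → ¬busy)): {Grant, Busy, Idle, Deny, Req, Release}.
Every state reachable from Grant satisfies grant → AF (grant → ¬busy).
Grant ∈ Sat(AG (grant → AF (grant → ¬busy))).

Holds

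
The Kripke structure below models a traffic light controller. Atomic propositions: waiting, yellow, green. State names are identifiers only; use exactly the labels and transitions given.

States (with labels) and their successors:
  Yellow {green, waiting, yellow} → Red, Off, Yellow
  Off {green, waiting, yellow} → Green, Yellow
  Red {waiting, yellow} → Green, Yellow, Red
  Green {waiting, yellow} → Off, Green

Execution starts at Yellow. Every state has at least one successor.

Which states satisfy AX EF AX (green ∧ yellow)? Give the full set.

States satisfying EF AX (green ∧ yellow): ∅.
States satisfying AX EF AX (green ∧ yellow): ∅.

none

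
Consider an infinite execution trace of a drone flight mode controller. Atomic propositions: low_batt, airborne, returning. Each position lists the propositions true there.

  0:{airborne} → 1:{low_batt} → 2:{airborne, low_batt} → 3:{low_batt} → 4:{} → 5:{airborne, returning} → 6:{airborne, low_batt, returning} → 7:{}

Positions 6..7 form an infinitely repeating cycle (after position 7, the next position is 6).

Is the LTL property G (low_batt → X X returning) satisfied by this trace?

Does not hold

low_batt → X X returning must hold at every position from 0 onward. It fails at position 1, so G (low_batt → X X returning) is false.
Positions where low_batt holds: 1, 2, 3, 6.
Check X X returning at each: 1→fails, 2→fails, 3→ok, 6→ok.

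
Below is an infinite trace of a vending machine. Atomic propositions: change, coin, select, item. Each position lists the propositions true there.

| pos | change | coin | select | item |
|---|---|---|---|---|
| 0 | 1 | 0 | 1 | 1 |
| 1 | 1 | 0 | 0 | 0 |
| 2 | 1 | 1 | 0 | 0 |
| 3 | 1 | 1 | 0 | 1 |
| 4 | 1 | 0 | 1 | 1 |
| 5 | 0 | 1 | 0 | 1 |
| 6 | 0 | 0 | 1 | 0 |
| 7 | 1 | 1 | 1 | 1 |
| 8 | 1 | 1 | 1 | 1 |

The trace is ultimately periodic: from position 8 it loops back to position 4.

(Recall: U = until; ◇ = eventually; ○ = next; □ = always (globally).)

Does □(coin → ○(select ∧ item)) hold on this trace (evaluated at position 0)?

coin → ○(select ∧ item) must hold at every position from 0 onward. It fails at position 2, so □(coin → ○(select ∧ item)) is false.
Positions where coin holds: 2, 3, 5, 7, 8.
Check ○(select ∧ item) at each: 2→fails, 3→ok, 5→fails, 7→ok, 8→ok.

No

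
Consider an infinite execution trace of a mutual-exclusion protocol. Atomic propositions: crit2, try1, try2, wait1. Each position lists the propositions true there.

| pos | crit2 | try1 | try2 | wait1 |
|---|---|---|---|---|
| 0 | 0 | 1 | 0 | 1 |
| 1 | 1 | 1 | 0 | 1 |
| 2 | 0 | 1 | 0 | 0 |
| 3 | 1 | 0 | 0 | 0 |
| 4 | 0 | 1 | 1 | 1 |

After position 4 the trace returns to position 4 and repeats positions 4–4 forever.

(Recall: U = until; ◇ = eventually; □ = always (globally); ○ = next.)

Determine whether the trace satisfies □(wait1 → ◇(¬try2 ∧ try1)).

No

wait1 → ◇(¬try2 ∧ try1) must hold at every position from 0 onward. It fails at position 4, so □(wait1 → ◇(¬try2 ∧ try1)) is false.
Positions where wait1 holds: 0, 1, 4.
Check ◇(¬try2 ∧ try1) at each: 0→ok, 1→ok, 4→fails.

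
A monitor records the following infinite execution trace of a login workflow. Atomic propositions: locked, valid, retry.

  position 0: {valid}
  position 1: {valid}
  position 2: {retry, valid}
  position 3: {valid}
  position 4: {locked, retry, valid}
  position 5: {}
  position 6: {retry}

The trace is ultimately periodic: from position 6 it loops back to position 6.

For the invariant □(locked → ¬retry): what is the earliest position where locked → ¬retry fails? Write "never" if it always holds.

Check locked → ¬retry at each position in order: 0 ✓, 1 ✓, 2 ✓, 3 ✓.
At position 4 the labels are {locked, retry, valid}, so locked → ¬retry is false there. This is the first violation.

4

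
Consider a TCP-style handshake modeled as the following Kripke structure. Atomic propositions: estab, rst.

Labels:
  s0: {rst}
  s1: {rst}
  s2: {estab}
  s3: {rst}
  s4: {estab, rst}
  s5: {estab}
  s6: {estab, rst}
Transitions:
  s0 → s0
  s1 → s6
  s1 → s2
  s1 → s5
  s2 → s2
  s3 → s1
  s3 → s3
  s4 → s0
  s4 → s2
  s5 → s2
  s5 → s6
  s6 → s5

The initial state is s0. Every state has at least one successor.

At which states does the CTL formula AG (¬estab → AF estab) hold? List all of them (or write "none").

States satisfying ¬estab → AF estab: {s1, s2, s4, s5, s6}.
States satisfying AG (¬estab → AF estab): {s1, s2, s5, s6}.

{s1, s2, s5, s6}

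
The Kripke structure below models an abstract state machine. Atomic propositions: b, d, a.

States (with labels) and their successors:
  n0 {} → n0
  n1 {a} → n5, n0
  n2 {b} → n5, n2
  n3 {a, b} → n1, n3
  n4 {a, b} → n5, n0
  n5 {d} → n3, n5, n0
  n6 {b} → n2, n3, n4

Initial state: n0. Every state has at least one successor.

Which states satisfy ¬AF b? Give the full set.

States satisfying b: {n2, n3, n4, n6}.
States satisfying AF b: {n2, n3, n4, n6}.
States satisfying ¬AF b: {n0, n1, n5}.

{n0, n1, n5}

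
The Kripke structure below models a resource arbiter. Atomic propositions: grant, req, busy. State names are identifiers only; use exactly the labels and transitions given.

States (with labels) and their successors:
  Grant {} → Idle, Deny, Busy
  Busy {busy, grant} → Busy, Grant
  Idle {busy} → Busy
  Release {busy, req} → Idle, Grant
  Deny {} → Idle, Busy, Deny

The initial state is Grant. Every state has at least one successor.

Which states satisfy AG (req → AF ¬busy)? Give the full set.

States satisfying req → AF ¬busy: {Grant, Busy, Idle, Deny}.
States satisfying AG (req → AF ¬busy): {Grant, Busy, Idle, Deny}.

{Grant, Busy, Idle, Deny}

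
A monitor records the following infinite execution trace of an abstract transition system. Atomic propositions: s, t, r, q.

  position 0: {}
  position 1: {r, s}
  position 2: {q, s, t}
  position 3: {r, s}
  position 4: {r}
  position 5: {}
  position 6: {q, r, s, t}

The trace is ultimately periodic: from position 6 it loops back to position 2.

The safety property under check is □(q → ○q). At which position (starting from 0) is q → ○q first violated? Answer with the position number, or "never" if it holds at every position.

Check q → ○q at each position in order: 0 ✓, 1 ✓.
At position 2 the labels are {q, s, t} and the next position 3 has {r, s}, so q → ○q is false there. This is the first violation.

2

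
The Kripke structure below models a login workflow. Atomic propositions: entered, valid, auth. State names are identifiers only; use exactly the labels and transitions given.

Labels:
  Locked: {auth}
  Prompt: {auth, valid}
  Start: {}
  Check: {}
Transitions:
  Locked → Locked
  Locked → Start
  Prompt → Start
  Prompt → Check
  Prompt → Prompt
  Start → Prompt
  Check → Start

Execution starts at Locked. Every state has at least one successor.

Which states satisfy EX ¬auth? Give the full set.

States satisfying ¬auth: {Start, Check}.
States satisfying EX ¬auth: {Locked, Prompt, Check}.

{Locked, Prompt, Check}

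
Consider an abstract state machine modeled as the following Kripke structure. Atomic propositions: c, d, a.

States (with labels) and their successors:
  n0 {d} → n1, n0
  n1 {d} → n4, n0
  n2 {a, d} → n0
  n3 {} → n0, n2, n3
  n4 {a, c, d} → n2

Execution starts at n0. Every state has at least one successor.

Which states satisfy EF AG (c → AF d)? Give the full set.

States satisfying AG (c → AF d): {n0, n1, n2, n3, n4}.
States satisfying EF AG (c → AF d): {n0, n1, n2, n3, n4}.

{n0, n1, n2, n3, n4}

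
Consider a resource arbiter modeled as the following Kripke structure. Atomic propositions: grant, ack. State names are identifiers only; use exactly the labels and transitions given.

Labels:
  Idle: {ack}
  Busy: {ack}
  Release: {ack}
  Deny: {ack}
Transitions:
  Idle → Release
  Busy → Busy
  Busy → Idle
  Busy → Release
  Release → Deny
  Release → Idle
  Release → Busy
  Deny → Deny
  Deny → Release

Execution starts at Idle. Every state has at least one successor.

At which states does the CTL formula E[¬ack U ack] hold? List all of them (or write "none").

{Idle, Busy, Release, Deny}

States satisfying ¬ack: ∅.
States satisfying ack: {Idle, Busy, Release, Deny}.
States satisfying E[¬ack U ack]: {Idle, Busy, Release, Deny}.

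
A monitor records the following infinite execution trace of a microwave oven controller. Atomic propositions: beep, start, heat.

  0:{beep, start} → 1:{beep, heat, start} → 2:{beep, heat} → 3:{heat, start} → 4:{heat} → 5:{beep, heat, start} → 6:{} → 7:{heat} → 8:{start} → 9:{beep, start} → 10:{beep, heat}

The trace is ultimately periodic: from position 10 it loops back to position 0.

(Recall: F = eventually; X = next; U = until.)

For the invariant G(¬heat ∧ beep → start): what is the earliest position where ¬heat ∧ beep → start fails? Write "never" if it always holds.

never

¬heat ∧ beep → start holds at every position 0..10, and those are all the positions the trace ever visits, so the invariant G(¬heat ∧ beep → start) is never violated.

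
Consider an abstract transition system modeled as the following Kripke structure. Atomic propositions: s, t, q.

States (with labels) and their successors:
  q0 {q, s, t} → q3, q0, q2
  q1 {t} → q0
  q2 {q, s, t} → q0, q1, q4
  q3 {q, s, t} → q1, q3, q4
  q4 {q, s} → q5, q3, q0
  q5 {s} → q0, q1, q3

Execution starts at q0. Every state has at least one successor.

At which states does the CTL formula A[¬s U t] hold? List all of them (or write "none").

States satisfying ¬s: {q1}.
States satisfying t: {q0, q1, q2, q3}.
States satisfying A[¬s U t]: {q0, q1, q2, q3}.

{q0, q1, q2, q3}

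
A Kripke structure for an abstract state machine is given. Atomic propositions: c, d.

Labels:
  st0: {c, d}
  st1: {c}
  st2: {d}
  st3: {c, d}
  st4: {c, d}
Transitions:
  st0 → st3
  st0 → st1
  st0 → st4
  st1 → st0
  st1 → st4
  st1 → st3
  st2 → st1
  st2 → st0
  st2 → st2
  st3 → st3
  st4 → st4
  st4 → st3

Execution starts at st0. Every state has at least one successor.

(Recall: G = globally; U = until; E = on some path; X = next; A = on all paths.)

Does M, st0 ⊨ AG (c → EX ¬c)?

Does not hold

States satisfying c → EX ¬c: {st2}.
States satisfying AG (c → EX ¬c): ∅.
st0 is reachable from st0 and violates c → EX ¬c, so AG fails at st0.
st0 ∉ Sat(AG (c → EX ¬c)).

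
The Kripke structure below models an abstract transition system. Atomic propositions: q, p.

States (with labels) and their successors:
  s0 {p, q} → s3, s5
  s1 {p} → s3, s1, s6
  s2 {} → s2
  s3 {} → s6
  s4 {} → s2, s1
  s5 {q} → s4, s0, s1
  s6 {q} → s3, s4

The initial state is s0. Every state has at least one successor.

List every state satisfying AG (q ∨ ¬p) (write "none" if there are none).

States satisfying q ∨ ¬p: {s0, s2, s3, s4, s5, s6}.
States satisfying AG (q ∨ ¬p): {s2}.

{s2}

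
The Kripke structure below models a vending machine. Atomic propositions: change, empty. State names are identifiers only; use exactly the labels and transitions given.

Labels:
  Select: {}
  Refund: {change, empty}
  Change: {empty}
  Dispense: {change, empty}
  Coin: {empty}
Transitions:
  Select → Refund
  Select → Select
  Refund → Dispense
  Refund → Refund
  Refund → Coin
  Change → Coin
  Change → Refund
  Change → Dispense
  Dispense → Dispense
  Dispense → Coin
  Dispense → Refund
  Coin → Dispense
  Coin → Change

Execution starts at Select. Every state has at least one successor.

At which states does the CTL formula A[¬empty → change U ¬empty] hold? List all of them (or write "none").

{Select}

States satisfying ¬empty → change: {Refund, Change, Dispense, Coin}.
States satisfying ¬empty: {Select}.
States satisfying A[¬empty → change U ¬empty]: {Select}.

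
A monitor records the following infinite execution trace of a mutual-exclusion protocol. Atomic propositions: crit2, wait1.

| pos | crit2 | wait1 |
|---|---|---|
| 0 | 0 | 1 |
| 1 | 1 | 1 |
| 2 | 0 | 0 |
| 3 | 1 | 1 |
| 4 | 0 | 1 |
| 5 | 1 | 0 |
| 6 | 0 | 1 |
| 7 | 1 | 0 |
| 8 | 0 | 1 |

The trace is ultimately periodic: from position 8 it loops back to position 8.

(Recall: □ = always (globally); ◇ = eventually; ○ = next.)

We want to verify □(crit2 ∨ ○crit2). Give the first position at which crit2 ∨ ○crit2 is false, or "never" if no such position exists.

8

Check crit2 ∨ ○crit2 at each position in order: 0 ✓, 1 ✓, 2 ✓, 3 ✓, 4 ✓, 5 ✓, 6 ✓, 7 ✓.
At position 8 the labels are {wait1} and the next position 8 has {wait1}, so crit2 ∨ ○crit2 is false there. This is the first violation.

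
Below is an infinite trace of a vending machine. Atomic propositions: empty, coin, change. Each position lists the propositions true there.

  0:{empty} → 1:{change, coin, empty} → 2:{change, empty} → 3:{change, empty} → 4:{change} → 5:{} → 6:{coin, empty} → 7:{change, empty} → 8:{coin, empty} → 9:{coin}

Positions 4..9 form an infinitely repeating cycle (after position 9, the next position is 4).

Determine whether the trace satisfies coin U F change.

Satisfied

Walking from position 0: F change first holds at position 0, and coin holds at every earlier position along the way, so coin U F change holds.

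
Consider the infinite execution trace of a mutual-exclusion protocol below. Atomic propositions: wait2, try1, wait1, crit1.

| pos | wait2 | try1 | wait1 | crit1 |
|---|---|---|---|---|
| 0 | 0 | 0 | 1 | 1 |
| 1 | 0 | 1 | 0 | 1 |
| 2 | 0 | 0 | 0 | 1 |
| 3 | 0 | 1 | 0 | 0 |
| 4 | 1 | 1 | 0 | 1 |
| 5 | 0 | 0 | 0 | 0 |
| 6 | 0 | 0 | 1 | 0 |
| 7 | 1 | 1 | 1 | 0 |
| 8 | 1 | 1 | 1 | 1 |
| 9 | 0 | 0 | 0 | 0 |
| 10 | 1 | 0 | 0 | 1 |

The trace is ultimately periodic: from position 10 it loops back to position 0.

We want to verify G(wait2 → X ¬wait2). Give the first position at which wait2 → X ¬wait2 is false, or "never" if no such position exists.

Check wait2 → X ¬wait2 at each position in order: 0 ✓, 1 ✓, 2 ✓, 3 ✓, 4 ✓, 5 ✓, 6 ✓.
At position 7 the labels are {try1, wait1, wait2} and the next position 8 has {crit1, try1, wait1, wait2}, so wait2 → X ¬wait2 is false there. This is the first violation.

7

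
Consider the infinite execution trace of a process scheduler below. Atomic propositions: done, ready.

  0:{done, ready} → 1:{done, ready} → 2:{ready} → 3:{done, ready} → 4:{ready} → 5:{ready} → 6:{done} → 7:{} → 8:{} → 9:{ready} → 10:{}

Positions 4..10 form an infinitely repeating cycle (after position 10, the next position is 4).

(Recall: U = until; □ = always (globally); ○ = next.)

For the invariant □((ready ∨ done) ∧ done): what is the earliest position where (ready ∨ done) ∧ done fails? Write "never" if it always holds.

2

Check (ready ∨ done) ∧ done at each position in order: 0 ✓, 1 ✓.
At position 2 the labels are {ready}, so (ready ∨ done) ∧ done is false there. This is the first violation.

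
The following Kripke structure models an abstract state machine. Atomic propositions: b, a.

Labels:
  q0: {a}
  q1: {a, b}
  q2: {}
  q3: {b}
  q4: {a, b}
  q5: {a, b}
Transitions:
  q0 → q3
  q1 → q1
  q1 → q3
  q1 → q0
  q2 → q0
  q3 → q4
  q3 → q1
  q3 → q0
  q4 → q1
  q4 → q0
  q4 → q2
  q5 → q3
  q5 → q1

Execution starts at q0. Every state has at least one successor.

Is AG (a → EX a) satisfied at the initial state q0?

Violated

States satisfying a → EX a: {q1, q2, q3, q4, q5}.
States satisfying AG (a → EX a): ∅.
q0 is reachable from q0 and violates a → EX a, so AG fails at q0.
q0 ∉ Sat(AG (a → EX a)).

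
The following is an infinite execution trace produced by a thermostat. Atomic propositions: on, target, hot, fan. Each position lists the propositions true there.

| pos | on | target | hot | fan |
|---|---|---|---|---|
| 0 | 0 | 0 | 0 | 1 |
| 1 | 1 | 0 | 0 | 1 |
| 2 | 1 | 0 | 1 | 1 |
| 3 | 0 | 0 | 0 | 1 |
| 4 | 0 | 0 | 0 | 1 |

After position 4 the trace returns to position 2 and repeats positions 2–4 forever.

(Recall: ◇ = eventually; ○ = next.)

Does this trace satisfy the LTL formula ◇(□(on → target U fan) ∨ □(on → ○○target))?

Holds

□(on → target U fan) ∨ □(on → ○○target) holds at position 0, which is reachable from 0, so ◇(□(on → target U fan) ∨ □(on → ○○target)) holds.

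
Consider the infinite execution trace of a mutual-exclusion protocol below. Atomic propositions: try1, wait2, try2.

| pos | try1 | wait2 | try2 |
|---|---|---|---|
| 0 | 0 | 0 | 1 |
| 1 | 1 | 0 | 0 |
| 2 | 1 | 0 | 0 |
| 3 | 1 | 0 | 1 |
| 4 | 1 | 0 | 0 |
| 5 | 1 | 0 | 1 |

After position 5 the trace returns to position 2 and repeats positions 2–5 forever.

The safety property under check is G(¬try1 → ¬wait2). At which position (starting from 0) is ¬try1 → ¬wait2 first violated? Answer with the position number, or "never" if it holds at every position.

¬try1 → ¬wait2 holds at every position 0..5, and those are all the positions the trace ever visits, so the invariant G(¬try1 → ¬wait2) is never violated.

never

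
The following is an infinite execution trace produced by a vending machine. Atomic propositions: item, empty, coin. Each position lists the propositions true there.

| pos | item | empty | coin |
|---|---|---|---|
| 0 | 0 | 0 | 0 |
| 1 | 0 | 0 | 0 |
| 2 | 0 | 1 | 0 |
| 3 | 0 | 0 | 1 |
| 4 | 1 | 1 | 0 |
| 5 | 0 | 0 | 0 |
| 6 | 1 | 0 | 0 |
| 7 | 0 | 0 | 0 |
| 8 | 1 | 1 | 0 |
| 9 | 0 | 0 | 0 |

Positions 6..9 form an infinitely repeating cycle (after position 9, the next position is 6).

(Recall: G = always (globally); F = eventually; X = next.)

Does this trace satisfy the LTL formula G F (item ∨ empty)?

Satisfied

F (item ∨ empty) holds at every position 0..9, and those are all positions ever visited, so G F (item ∨ empty) holds.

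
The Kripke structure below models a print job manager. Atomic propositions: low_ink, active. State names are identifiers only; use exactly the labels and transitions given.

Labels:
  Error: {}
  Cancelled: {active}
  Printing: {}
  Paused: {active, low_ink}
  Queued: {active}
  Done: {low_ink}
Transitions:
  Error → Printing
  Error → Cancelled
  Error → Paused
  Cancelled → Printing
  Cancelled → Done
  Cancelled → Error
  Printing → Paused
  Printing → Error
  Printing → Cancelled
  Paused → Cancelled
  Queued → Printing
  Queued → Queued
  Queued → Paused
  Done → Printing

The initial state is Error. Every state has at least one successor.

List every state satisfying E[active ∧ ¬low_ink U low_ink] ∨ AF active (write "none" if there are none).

{Cancelled, Paused, Queued, Done}

States satisfying active ∧ ¬low_ink: {Cancelled, Queued}.
States satisfying low_ink: {Paused, Done}.
States satisfying E[active ∧ ¬low_ink U low_ink]: {Cancelled, Paused, Queued, Done}.
States satisfying active: {Cancelled, Paused, Queued}.
States satisfying AF active: {Cancelled, Paused, Queued}.
States satisfying E[active ∧ ¬low_ink U low_ink] ∨ AF active: {Cancelled, Paused, Queued, Done}.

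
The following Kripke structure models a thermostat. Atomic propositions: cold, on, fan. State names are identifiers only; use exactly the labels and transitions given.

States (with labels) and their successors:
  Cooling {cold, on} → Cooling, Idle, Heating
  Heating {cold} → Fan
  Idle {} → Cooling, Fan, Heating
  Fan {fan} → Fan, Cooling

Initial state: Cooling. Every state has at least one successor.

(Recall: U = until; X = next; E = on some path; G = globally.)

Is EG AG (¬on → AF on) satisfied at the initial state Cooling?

Violated

States satisfying AG (¬on → AF on): ∅.
States satisfying EG AG (¬on → AF on): ∅.
No suitable path/successor from Cooling witnesses the formula.
Cooling ∉ Sat(EG AG (¬on → AF on)).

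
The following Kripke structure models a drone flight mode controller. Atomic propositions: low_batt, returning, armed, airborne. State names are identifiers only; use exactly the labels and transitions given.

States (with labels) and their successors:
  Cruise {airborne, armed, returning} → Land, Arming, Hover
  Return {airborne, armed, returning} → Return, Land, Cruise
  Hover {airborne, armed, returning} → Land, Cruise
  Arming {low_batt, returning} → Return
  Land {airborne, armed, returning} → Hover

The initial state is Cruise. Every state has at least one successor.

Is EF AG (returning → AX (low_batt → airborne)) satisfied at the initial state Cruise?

States satisfying AG (returning → AX (low_batt → airborne)): ∅.
States satisfying EF AG (returning → AX (low_batt → airborne)): ∅.
No suitable path/successor from Cruise witnesses the formula.
Cruise ∉ Sat(EF AG (returning → AX (low_batt → airborne))).

Does not hold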